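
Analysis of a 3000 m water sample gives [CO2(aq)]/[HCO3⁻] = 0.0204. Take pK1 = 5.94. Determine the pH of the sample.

pH = 7.63

From K1 = [H⁺][HCO3⁻]/[CO2(aq)]:  pH = pK1 − log₁₀([CO2(aq)]/[HCO3⁻])
log₁₀(0.0204) = -1.690
pH = 5.94 − (-1.690) = 7.63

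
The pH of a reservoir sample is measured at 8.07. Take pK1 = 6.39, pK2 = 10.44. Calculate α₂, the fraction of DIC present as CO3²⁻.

α₂ = 1 / (1 + [H⁺]/K2 + [H⁺]²/(K1K2)) = 1 / (1 + 10^+2.37 + 10^+0.69)
   = 1 / (1 + 234.42 + 4.8978) = 1/240.32 = 0.004161

α₂ = 0.00416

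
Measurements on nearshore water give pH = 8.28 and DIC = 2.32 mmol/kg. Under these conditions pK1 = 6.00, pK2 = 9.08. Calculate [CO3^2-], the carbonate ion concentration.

[CO3²⁻] = 0.316 mmol/kg

α₂ = 1 / (1 + [H⁺]/K2 + [H⁺]²/(K1K2)) = 1 / (1 + 10^+0.80 + 10^-1.48)
   = 1 / (1 + 6.3096 + 0.033113) = 1/7.3427 = 0.1362
[CO3²⁻] = α₂ × DIC = 0.1362 × 2.32 = 0.316 mmol/kg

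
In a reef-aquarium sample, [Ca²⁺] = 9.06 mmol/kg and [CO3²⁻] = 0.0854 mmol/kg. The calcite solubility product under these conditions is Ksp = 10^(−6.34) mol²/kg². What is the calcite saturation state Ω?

Ω = 1.69

Ksp = 10^(−6.34) = 4.571×10^-7
Ω = [Ca²⁺][CO3²⁻]/Ksp = (9.06×10^-3)(0.0854×10^-3) / 4.571×10^-7 = 1.69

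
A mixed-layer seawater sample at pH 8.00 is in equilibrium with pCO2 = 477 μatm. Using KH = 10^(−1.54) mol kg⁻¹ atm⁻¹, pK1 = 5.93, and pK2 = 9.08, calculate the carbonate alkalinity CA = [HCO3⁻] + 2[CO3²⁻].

CA = 1.89 mmol/kg

[CO2*] = KH · pCO2 = 10^(−1.54) × 477×10^-6 = 1.376×10^-5 mol/kg
α₀ = 1/(1 + K1/[H⁺] + K1K2/[H⁺]²) = 1/(1 + 10^+2.07 + 10^+0.99) = 0.007797
DIC = [CO2*]/α₀ = 1.376×10^-5 / 0.007797 = 1.764 mmol/kg
CA = (α₁ + 2α₂)·DIC = (0.9160 + 2×0.07619) × 1.764 = 1.89 mmol/kg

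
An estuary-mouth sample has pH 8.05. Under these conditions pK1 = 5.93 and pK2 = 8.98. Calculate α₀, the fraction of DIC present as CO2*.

α₀ = 1 / (1 + K1/[H⁺] + K1K2/[H⁺]²) = 1 / (1 + 10^+2.12 + 10^+1.19)
   = 1 / (1 + 131.83 + 15.488) = 1/148.31 = 0.006742

α₀ = 0.00674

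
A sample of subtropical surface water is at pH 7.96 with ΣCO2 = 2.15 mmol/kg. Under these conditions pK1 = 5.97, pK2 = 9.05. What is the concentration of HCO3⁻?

α₁ = 1 / (1 + [H⁺]/K1 + K2/[H⁺]) = 1 / (1 + 10^-1.99 + 10^-1.09)
   = 1 / (1 + 0.010233 + 0.081283) = 1/1.0915 = 0.9162
[HCO3⁻] = α₁ × DIC = 0.9162 × 2.15 = 1.97 mmol/kg

[HCO3⁻] = 1.97 mmol/kg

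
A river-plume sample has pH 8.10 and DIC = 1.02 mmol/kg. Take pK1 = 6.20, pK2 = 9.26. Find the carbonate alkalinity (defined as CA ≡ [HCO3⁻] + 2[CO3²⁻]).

CA = [HCO3⁻] + 2[CO3²⁻] = (α₁ + 2α₂)·DIC
At pH 8.10: [H⁺]/K1 = 10^-1.90 = 0.012589, K2/[H⁺] = 10^-1.16 = 0.069183
α₁ = 1/(1 + 0.012589 + 0.069183) = 1/1.0818 = 0.9244; α₂ = α₁·K2/[H⁺] = 0.06395
α₁ + 2α₂ = 1.0523
CA = 1.0523 × 1.02 = 1.07 mmol/kg

CA = 1.07 mmol/kg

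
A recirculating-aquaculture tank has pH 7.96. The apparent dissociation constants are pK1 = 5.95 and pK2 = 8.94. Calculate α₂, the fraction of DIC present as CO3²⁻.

α₂ = 1 / (1 + [H⁺]/K2 + [H⁺]²/(K1K2)) = 1 / (1 + 10^+0.98 + 10^-1.03)
   = 1 / (1 + 9.5499 + 0.093325) = 1/10.643 = 0.09396

α₂ = 0.0940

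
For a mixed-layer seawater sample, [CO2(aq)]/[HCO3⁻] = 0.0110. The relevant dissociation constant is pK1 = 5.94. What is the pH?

pH = 7.90

From K1 = [H⁺][HCO3⁻]/[CO2(aq)]:  pH = pK1 − log₁₀([CO2(aq)]/[HCO3⁻])
log₁₀(0.0110) = -1.959
pH = 5.94 − (-1.959) = 7.90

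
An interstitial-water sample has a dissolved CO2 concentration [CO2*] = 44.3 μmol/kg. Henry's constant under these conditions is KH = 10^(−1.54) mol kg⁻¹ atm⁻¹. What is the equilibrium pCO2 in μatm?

pCO2 = 1540 μatm

KH = 10^(−1.54) = 2.884×10^-2 mol kg⁻¹ atm⁻¹
pCO2 = [CO2*]/KH = 44.3×10^-6 / 2.884×10^-2 = 1.54×10^-3 atm = 1540 μatm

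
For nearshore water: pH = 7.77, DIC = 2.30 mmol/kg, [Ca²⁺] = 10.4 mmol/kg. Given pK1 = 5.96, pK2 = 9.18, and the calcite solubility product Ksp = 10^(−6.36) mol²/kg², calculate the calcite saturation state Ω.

α₂ = 1 / (1 + [H⁺]/K2 + [H⁺]²/(K1K2)) = 1 / (1 + 10^+1.41 + 10^-0.40)
   = 1 / (1 + 25.704 + 0.39811) = 1/27.102 = 0.03690
[CO3²⁻] = α₂ × DIC = 0.03690 × 2.30 = 0.08486 mmol/kg
Ksp = 10^(−6.36) = 4.365×10^-7
Ω = [Ca²⁺][CO3²⁻]/Ksp = (10.4×10^-3)(8.486×10^-5) / 4.365×10^-7 = 2.02

Ω = 2.02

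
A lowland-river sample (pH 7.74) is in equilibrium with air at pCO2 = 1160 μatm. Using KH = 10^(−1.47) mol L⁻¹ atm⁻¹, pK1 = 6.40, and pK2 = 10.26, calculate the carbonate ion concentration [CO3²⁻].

[CO3²⁻] = 2.60 μmol/L

[CO2*] = KH · pCO2 = 10^(−1.47) × 1160×10^-6 = 3.931×10^-5 mol/L
α₀ = 1/(1 + K1/[H⁺] + K1K2/[H⁺]²) = 1/(1 + 10^+1.34 + 10^-1.18) = 0.04358
DIC = [CO2*]/α₀ = 3.931×10^-5 / 0.04358 = 0.9018 mmol/L
[CO3²⁻] = α₂·DIC; α₂ = 0.002880, so [CO3²⁻] = 0.002880 × 0.9018 = 0.00260 mmol/L = 2.60 μmol/L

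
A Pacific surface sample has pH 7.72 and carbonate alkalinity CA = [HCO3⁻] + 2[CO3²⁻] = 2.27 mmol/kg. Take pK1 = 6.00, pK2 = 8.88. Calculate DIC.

CA = [HCO3⁻] + 2[CO3²⁻] = (α₁ + 2α₂)·DIC
At pH 7.72: [H⁺]/K1 = 10^-1.72 = 0.019055, K2/[H⁺] = 10^-1.16 = 0.069183
α₁ = 1/(1 + 0.019055 + 0.069183) = 1/1.0882 = 0.9189; α₂ = α₁·K2/[H⁺] = 0.06357
α₁ + 2α₂ = 1.0461
DIC = CA / (α₁ + 2α₂) = 2.27 / 1.0461 = 2.17 mmol/kg

DIC = 2.17 mmol/kg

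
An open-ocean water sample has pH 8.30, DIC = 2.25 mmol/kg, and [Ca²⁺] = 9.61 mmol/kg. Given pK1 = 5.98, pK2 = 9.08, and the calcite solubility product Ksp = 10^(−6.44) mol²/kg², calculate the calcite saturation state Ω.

Ω = 8.44

α₂ = 1 / (1 + [H⁺]/K2 + [H⁺]²/(K1K2)) = 1 / (1 + 10^+0.78 + 10^-1.54)
   = 1 / (1 + 6.0256 + 0.028840) = 1/7.0544 = 0.1418
[CO3²⁻] = α₂ × DIC = 0.1418 × 2.25 = 0.3189 mmol/kg
Ksp = 10^(−6.44) = 3.631×10^-7
Ω = [Ca²⁺][CO3²⁻]/Ksp = (9.61×10^-3)(3.189×10^-4) / 3.631×10^-7 = 8.44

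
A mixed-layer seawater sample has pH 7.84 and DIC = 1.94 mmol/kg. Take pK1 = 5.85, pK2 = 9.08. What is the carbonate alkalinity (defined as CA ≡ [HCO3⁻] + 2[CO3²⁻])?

CA = 2.03 mmol/kg

CA = [HCO3⁻] + 2[CO3²⁻] = (α₁ + 2α₂)·DIC
At pH 7.84: [H⁺]/K1 = 10^-1.99 = 0.010233, K2/[H⁺] = 10^-1.24 = 0.057544
α₁ = 1/(1 + 0.010233 + 0.057544) = 1/1.0678 = 0.9365; α₂ = α₁·K2/[H⁺] = 0.05389
α₁ + 2α₂ = 1.0443
CA = 1.0443 × 1.94 = 2.03 mmol/kg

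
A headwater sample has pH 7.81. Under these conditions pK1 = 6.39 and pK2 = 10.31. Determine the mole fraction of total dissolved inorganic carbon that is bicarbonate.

α₁ = 0.960

α₁ = 1 / (1 + [H⁺]/K1 + K2/[H⁺]) = 1 / (1 + 10^-1.42 + 10^-2.50)
   = 1 / (1 + 0.038019 + 0.0031623) = 1/1.0412 = 0.9604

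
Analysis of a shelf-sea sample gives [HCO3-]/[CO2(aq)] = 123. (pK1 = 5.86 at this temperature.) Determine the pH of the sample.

From K1 = [H⁺][HCO3-]/[CO2(aq)]:  pH = pK1 + log₁₀([HCO3-]/[CO2(aq)])
log₁₀(123) = +2.090
pH = 5.86 + (+2.090) = 7.95

pH = 7.95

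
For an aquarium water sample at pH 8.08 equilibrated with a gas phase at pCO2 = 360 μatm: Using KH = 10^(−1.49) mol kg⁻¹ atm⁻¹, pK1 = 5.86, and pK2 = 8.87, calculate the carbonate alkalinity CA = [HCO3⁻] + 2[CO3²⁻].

[CO2*] = KH · pCO2 = 10^(−1.49) × 360×10^-6 = 1.165×10^-5 mol/kg
α₀ = 1/(1 + K1/[H⁺] + K1K2/[H⁺]²) = 1/(1 + 10^+2.22 + 10^+1.43) = 0.005158
DIC = [CO2*]/α₀ = 1.165×10^-5 / 0.005158 = 2.259 mmol/kg
CA = (α₁ + 2α₂)·DIC = (0.8560 + 2×0.1388) × 2.259 = 2.56 mmol/kg

CA = 2.56 mmol/kg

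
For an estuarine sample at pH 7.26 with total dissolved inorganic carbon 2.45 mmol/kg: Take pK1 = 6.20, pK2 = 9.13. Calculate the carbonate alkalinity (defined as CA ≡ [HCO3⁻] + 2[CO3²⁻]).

CA = 2.29 mmol/kg

CA = [HCO3⁻] + 2[CO3²⁻] = (α₁ + 2α₂)·DIC
At pH 7.26: [H⁺]/K1 = 10^-1.06 = 0.087096, K2/[H⁺] = 10^-1.87 = 0.013490
α₁ = 1/(1 + 0.087096 + 0.013490) = 1/1.1006 = 0.9086; α₂ = α₁·K2/[H⁺] = 0.01226
α₁ + 2α₂ = 0.9331
CA = 0.9331 × 2.45 = 2.29 mmol/kg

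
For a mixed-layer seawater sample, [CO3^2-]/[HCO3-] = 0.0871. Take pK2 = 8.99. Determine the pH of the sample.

pH = 7.93

From K2 = [H⁺][CO3^2-]/[HCO3-]:  pH = pK2 + log₁₀([CO3^2-]/[HCO3-])
log₁₀(0.0871) = -1.060
pH = 8.99 + (-1.060) = 7.93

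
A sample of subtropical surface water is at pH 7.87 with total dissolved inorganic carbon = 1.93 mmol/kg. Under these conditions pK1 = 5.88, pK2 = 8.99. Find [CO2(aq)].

[CO2*] = 18.2 μmol/kg

α₀ = 1 / (1 + K1/[H⁺] + K1K2/[H⁺]²) = 1 / (1 + 10^+1.99 + 10^+0.87)
   = 1 / (1 + 97.724 + 7.4131) = 1/106.14 = 0.009422
[CO2*] = α₀ × DIC = 0.009422 × 1.93 = 0.0182 mmol/kg = 18.2 μmol/kg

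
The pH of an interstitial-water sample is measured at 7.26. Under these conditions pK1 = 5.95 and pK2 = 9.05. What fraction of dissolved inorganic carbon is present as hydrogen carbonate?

α₁ = 1 / (1 + [H⁺]/K1 + K2/[H⁺]) = 1 / (1 + 10^-1.31 + 10^-1.79)
   = 1 / (1 + 0.048978 + 0.016218) = 1/1.0652 = 0.9388

α₁ = 0.939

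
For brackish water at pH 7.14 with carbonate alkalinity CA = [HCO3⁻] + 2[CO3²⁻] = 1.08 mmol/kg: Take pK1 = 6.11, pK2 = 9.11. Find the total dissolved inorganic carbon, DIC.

CA = [HCO3⁻] + 2[CO3²⁻] = (α₁ + 2α₂)·DIC
At pH 7.14: [H⁺]/K1 = 10^-1.03 = 0.093325, K2/[H⁺] = 10^-1.97 = 0.010715
α₁ = 1/(1 + 0.093325 + 0.010715) = 1/1.1040 = 0.9058; α₂ = α₁·K2/[H⁺] = 0.009705
α₁ + 2α₂ = 0.9252
DIC = CA / (α₁ + 2α₂) = 1.08 / 0.9252 = 1.17 mmol/kg

DIC = 1.17 mmol/kg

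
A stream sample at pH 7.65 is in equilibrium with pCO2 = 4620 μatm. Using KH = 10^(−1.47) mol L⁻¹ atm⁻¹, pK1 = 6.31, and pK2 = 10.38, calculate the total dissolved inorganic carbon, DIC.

DIC = 3.59 mmol/L

[CO2*] = KH · pCO2 = 10^(−1.47) × 4620×10^-6 = 1.565×10^-4 mol/L
α₀ = 1/(1 + K1/[H⁺] + K1K2/[H⁺]²) = 1/(1 + 10^+1.34 + 10^-1.39) = 0.04363
DIC = [CO2*]/α₀ = 1.565×10^-4 / 0.04363 = 3.59 mmol/L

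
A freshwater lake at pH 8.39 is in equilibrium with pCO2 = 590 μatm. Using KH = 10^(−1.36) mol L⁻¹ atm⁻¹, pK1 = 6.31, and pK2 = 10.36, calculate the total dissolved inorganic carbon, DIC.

DIC = 3.16 mmol/L

[CO2*] = KH · pCO2 = 10^(−1.36) × 590×10^-6 = 2.575×10^-5 mol/L
α₀ = 1/(1 + K1/[H⁺] + K1K2/[H⁺]²) = 1/(1 + 10^+2.08 + 10^+0.11) = 0.008162
DIC = [CO2*]/α₀ = 2.575×10^-5 / 0.008162 = 3.16 mmol/L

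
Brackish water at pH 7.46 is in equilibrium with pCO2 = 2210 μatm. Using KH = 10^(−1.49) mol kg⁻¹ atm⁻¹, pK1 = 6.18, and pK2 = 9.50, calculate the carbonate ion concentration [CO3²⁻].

[CO3²⁻] = 12.4 μmol/kg

[CO2*] = KH · pCO2 = 10^(−1.49) × 2210×10^-6 = 7.151×10^-5 mol/kg
α₀ = 1/(1 + K1/[H⁺] + K1K2/[H⁺]²) = 1/(1 + 10^+1.28 + 10^-0.76) = 0.04944
DIC = [CO2*]/α₀ = 7.151×10^-5 / 0.04944 = 1.447 mmol/kg
[CO3²⁻] = α₂·DIC; α₂ = 0.008591, so [CO3²⁻] = 0.008591 × 1.447 = 0.0124 mmol/kg = 12.4 μmol/kg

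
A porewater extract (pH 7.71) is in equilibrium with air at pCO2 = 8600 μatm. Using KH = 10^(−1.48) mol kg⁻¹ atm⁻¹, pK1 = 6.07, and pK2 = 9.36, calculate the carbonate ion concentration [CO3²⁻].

[CO2*] = KH · pCO2 = 10^(−1.48) × 8600×10^-6 = 2.848×10^-4 mol/kg
α₀ = 1/(1 + K1/[H⁺] + K1K2/[H⁺]²) = 1/(1 + 10^+1.64 + 10^-0.01) = 0.02192
DIC = [CO2*]/α₀ = 2.848×10^-4 / 0.02192 = 12.99 mmol/kg
[CO3²⁻] = α₂·DIC; α₂ = 0.02142, so [CO3²⁻] = 0.02142 × 12.99 = 0.278 mmol/kg

[CO3²⁻] = 0.278 mmol/kg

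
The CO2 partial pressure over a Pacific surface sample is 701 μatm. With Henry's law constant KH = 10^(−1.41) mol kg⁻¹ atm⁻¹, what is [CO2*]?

KH = 10^(−1.41) = 3.890×10^-2 mol kg⁻¹ atm⁻¹
[CO2*] = KH · pCO2 = 3.890×10^-2 × 701×10^-6 atm = 2.73×10^-5 mol/kg

[CO2*] = 27.3 μmol/kg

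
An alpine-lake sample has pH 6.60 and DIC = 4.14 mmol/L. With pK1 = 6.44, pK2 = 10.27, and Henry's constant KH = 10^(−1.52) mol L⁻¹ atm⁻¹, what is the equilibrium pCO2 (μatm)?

α₀ = 1 / (1 + K1/[H⁺] + K1K2/[H⁺]²) = 1 / (1 + 10^+0.16 + 10^-3.51)
   = 1 / (1 + 1.4454 + 0.00030903) = 1/2.4457 = 0.4089
[CO2*] = α₀ × DIC = 0.4089 × 4.14 = 1.693 mmol/L
pCO2 = [CO2*]/KH = 1.693×10^-3 / 3.020×10^-2 = 5.61×10^4 μatm

pCO2 = 5.61×10^4 μatm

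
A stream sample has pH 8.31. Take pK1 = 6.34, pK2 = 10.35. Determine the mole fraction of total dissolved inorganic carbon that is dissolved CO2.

α₀ = 1 / (1 + K1/[H⁺] + K1K2/[H⁺]²) = 1 / (1 + 10^+1.97 + 10^-0.07)
   = 1 / (1 + 93.325 + 0.85114) = 1/95.177 = 0.01051

α₀ = 0.0105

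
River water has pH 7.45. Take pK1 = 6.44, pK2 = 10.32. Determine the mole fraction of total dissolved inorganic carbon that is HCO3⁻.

α₁ = 0.910

α₁ = 1 / (1 + [H⁺]/K1 + K2/[H⁺]) = 1 / (1 + 10^-1.01 + 10^-2.87)
   = 1 / (1 + 0.097724 + 0.0013490) = 1/1.0991 = 0.9099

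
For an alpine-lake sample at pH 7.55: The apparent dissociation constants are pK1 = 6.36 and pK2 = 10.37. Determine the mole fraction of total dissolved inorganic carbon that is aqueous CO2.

α₀ = 1 / (1 + K1/[H⁺] + K1K2/[H⁺]²) = 1 / (1 + 10^+1.19 + 10^-1.63)
   = 1 / (1 + 15.488 + 0.023442) = 1/16.512 = 0.06056

α₀ = 0.0606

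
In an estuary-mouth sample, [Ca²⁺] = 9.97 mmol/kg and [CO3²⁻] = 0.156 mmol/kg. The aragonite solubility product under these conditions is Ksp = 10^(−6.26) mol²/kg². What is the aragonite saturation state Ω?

Ksp = 10^(−6.26) = 5.495×10^-7
Ω = [Ca²⁺][CO3²⁻]/Ksp = (9.97×10^-3)(0.156×10^-3) / 5.495×10^-7 = 2.83

Ω = 2.83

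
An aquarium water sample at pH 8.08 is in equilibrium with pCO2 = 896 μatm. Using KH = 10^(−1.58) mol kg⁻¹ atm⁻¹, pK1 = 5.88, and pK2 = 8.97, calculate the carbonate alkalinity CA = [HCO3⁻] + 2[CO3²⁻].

CA = 4.70 mmol/kg

[CO2*] = KH · pCO2 = 10^(−1.58) × 896×10^-6 = 2.357×10^-5 mol/kg
α₀ = 1/(1 + K1/[H⁺] + K1K2/[H⁺]²) = 1/(1 + 10^+2.20 + 10^+1.31) = 0.005558
DIC = [CO2*]/α₀ = 2.357×10^-5 / 0.005558 = 4.240 mmol/kg
CA = (α₁ + 2α₂)·DIC = (0.8810 + 2×0.1135) × 4.240 = 4.70 mmol/kg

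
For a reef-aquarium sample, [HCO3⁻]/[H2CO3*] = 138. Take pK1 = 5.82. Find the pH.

From K1 = [H⁺][HCO3⁻]/[H2CO3*]:  pH = pK1 + log₁₀([HCO3⁻]/[H2CO3*])
log₁₀(138) = +2.140
pH = 5.82 + (+2.140) = 7.96

pH = 7.96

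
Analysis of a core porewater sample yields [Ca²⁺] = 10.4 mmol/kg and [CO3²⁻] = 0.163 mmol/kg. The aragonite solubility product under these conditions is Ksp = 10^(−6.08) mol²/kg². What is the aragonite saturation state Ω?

Ksp = 10^(−6.08) = 8.318×10^-7
Ω = [Ca²⁺][CO3²⁻]/Ksp = (10.4×10^-3)(0.163×10^-3) / 8.318×10^-7 = 2.04

Ω = 2.04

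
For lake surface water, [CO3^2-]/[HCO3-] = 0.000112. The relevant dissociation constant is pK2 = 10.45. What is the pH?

From K2 = [H⁺][CO3^2-]/[HCO3-]:  pH = pK2 + log₁₀([CO3^2-]/[HCO3-])
log₁₀(0.000112) = -3.951
pH = 10.45 + (-3.951) = 6.50

pH = 6.50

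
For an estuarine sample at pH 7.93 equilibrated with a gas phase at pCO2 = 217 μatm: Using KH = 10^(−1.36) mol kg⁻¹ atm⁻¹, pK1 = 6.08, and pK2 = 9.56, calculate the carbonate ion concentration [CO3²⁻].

[CO2*] = KH · pCO2 = 10^(−1.36) × 217×10^-6 = 9.472×10^-6 mol/kg
α₀ = 1/(1 + K1/[H⁺] + K1K2/[H⁺]²) = 1/(1 + 10^+1.85 + 10^+0.22) = 0.01361
DIC = [CO2*]/α₀ = 9.472×10^-6 / 0.01361 = 0.6958 mmol/kg
[CO3²⁻] = α₂·DIC; α₂ = 0.02259, so [CO3²⁻] = 0.02259 × 0.6958 = 0.0157 mmol/kg = 15.7 μmol/kg

[CO3²⁻] = 15.7 μmol/kg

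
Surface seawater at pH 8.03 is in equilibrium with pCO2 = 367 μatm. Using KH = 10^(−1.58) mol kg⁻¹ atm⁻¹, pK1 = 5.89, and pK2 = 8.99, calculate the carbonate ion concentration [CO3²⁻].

[CO3²⁻] = 0.146 mmol/kg

[CO2*] = KH · pCO2 = 10^(−1.58) × 367×10^-6 = 9.653×10^-6 mol/kg
α₀ = 1/(1 + K1/[H⁺] + K1K2/[H⁺]²) = 1/(1 + 10^+2.14 + 10^+1.18) = 0.006486
DIC = [CO2*]/α₀ = 9.653×10^-6 / 0.006486 = 1.488 mmol/kg
[CO3²⁻] = α₂·DIC; α₂ = 0.09817, so [CO3²⁻] = 0.09817 × 1.488 = 0.146 mmol/kg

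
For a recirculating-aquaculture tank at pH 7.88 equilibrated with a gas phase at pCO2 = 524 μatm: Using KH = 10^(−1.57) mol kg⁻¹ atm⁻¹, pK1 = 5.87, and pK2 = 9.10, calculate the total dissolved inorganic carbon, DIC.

DIC = 1.54 mmol/kg

[CO2*] = KH · pCO2 = 10^(−1.57) × 524×10^-6 = 1.410×10^-5 mol/kg
α₀ = 1/(1 + K1/[H⁺] + K1K2/[H⁺]²) = 1/(1 + 10^+2.01 + 10^+0.79) = 0.009133
DIC = [CO2*]/α₀ = 1.410×10^-5 / 0.009133 = 1.54 mmol/kg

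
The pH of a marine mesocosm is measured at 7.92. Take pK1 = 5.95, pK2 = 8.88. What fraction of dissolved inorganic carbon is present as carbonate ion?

α₂ = 0.0979

α₂ = 1 / (1 + [H⁺]/K2 + [H⁺]²/(K1K2)) = 1 / (1 + 10^+0.96 + 10^-1.01)
   = 1 / (1 + 9.1201 + 0.097724) = 1/10.218 = 0.09787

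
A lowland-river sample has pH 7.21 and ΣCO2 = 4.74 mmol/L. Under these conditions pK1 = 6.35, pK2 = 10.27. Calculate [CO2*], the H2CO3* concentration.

α₀ = 1 / (1 + K1/[H⁺] + K1K2/[H⁺]²) = 1 / (1 + 10^+0.86 + 10^-2.20)
   = 1 / (1 + 7.2444 + 0.0063096) = 1/8.2507 = 0.1212
[CO2*] = α₀ × DIC = 0.1212 × 4.74 = 0.574 mmol/L

[CO2*] = 0.574 mmol/L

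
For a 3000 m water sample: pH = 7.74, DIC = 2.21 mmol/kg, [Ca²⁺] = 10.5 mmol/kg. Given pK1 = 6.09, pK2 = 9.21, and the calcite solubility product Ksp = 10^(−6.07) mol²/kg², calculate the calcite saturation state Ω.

α₂ = 1 / (1 + [H⁺]/K2 + [H⁺]²/(K1K2)) = 1 / (1 + 10^+1.47 + 10^-0.18)
   = 1 / (1 + 29.512 + 0.66069) = 1/31.173 = 0.03208
[CO3²⁻] = α₂ × DIC = 0.03208 × 2.21 = 0.07090 mmol/kg
Ksp = 10^(−6.07) = 8.511×10^-7
Ω = [Ca²⁺][CO3²⁻]/Ksp = (10.5×10^-3)(7.090×10^-5) / 8.511×10^-7 = 0.875

Ω = 0.875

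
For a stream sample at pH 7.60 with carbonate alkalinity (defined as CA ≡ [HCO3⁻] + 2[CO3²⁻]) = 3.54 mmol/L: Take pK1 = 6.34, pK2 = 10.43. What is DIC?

CA = [HCO3⁻] + 2[CO3²⁻] = (α₁ + 2α₂)·DIC
At pH 7.60: [H⁺]/K1 = 10^-1.26 = 0.054954, K2/[H⁺] = 10^-2.83 = 0.0014791
α₁ = 1/(1 + 0.054954 + 0.0014791) = 1/1.0564 = 0.9466; α₂ = α₁·K2/[H⁺] = 0.001400
α₁ + 2α₂ = 0.9494
DIC = CA / (α₁ + 2α₂) = 3.54 / 0.9494 = 3.73 mmol/L

DIC = 3.73 mmol/L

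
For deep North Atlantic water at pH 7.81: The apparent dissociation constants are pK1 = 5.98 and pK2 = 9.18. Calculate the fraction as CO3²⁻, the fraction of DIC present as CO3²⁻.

α₂ = 1 / (1 + [H⁺]/K2 + [H⁺]²/(K1K2)) = 1 / (1 + 10^+1.37 + 10^-0.46)
   = 1 / (1 + 23.442 + 0.34674) = 1/24.789 = 0.04034

α₂ = 0.0403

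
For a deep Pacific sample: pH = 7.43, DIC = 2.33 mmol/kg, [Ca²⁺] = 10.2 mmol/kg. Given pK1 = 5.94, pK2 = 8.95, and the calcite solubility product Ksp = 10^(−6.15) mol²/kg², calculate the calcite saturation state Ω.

Ω = 0.954

α₂ = 1 / (1 + [H⁺]/K2 + [H⁺]²/(K1K2)) = 1 / (1 + 10^+1.52 + 10^+0.03)
   = 1 / (1 + 33.113 + 1.0715) = 1/35.185 = 0.02842
[CO3²⁻] = α₂ × DIC = 0.02842 × 2.33 = 0.06622 mmol/kg
Ksp = 10^(−6.15) = 7.079×10^-7
Ω = [Ca²⁺][CO3²⁻]/Ksp = (10.2×10^-3)(6.622×10^-5) / 7.079×10^-7 = 0.954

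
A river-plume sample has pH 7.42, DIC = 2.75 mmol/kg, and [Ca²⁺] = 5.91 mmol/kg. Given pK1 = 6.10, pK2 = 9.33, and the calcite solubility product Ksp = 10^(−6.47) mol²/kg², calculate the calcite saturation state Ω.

α₂ = 1 / (1 + [H⁺]/K2 + [H⁺]²/(K1K2)) = 1 / (1 + 10^+1.91 + 10^+0.59)
   = 1 / (1 + 81.283 + 3.8905) = 1/86.174 = 0.01160
[CO3²⁻] = α₂ × DIC = 0.01160 × 2.75 = 0.03191 mmol/kg
Ksp = 10^(−6.47) = 3.388×10^-7
Ω = [Ca²⁺][CO3²⁻]/Ksp = (5.91×10^-3)(3.191×10^-5) / 3.388×10^-7 = 0.557

Ω = 0.557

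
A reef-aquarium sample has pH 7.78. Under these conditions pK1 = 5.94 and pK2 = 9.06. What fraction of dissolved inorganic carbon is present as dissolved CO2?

α₀ = 1 / (1 + K1/[H⁺] + K1K2/[H⁺]²) = 1 / (1 + 10^+1.84 + 10^+0.56)
   = 1 / (1 + 69.183 + 3.6308) = 1/73.814 = 0.01355

α₀ = 0.0135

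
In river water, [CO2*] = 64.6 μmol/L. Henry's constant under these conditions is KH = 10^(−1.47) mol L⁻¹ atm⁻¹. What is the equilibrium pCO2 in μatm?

KH = 10^(−1.47) = 3.388×10^-2 mol L⁻¹ atm⁻¹
pCO2 = [CO2*]/KH = 64.6×10^-6 / 3.388×10^-2 = 1.91×10^-3 atm = 1910 μatm

pCO2 = 1910 μatm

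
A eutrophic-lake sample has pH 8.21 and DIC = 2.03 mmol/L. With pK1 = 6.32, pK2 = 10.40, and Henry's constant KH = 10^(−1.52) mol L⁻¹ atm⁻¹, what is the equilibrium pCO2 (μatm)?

α₀ = 1 / (1 + K1/[H⁺] + K1K2/[H⁺]²) = 1 / (1 + 10^+1.89 + 10^-0.30)
   = 1 / (1 + 77.625 + 0.50119) = 1/79.126 = 0.01264
[CO2*] = α₀ × DIC = 0.01264 × 2.03 = 0.02566 mmol/L
pCO2 = [CO2*]/KH = 2.566×10^-5 / 3.020×10^-2 = 850 μatm

pCO2 = 850 μatm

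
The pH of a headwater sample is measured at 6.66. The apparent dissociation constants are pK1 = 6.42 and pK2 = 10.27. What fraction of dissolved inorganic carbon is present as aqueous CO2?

α₀ = 0.365

α₀ = 1 / (1 + K1/[H⁺] + K1K2/[H⁺]²) = 1 / (1 + 10^+0.24 + 10^-3.37)
   = 1 / (1 + 1.7378 + 0.00042658) = 1/2.7382 = 0.3652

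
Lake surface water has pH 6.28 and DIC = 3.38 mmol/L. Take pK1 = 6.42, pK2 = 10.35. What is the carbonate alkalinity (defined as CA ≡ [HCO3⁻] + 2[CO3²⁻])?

CA = [HCO3⁻] + 2[CO3²⁻] = (α₁ + 2α₂)·DIC
At pH 6.28: [H⁺]/K1 = 10^0.14 = 1.3804, K2/[H⁺] = 10^-4.07 = 8.5114×10^-5
α₁ = 1/(1 + 1.3804 + 8.5114×10^-5) = 1/2.3805 = 0.4201; α₂ = α₁·K2/[H⁺] = 3.576×10^-5
α₁ + 2α₂ = 0.4202
CA = 0.4202 × 3.38 = 1.42 mmol/L

CA = 1.42 mmol/L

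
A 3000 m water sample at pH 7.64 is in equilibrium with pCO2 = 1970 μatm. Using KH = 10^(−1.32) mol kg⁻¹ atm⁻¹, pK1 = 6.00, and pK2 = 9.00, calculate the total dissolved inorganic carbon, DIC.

[CO2*] = KH · pCO2 = 10^(−1.32) × 1970×10^-6 = 9.429×10^-5 mol/kg
α₀ = 1/(1 + K1/[H⁺] + K1K2/[H⁺]²) = 1/(1 + 10^+1.64 + 10^+0.28) = 0.02148
DIC = [CO2*]/α₀ = 9.429×10^-5 / 0.02148 = 4.39 mmol/kg

DIC = 4.39 mmol/kg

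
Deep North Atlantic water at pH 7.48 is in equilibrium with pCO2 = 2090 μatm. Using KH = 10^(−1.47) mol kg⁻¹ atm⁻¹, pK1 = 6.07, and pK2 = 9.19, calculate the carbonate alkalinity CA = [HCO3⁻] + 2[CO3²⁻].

CA = 1.89 mmol/kg

[CO2*] = KH · pCO2 = 10^(−1.47) × 2090×10^-6 = 7.082×10^-5 mol/kg
α₀ = 1/(1 + K1/[H⁺] + K1K2/[H⁺]²) = 1/(1 + 10^+1.41 + 10^-0.30) = 0.03676
DIC = [CO2*]/α₀ = 7.082×10^-5 / 0.03676 = 1.927 mmol/kg
CA = (α₁ + 2α₂)·DIC = (0.9448 + 2×0.01842) × 1.927 = 1.89 mmol/kg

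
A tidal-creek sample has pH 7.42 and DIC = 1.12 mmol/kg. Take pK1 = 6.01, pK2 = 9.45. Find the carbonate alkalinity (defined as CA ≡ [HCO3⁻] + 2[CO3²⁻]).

CA = 1.09 mmol/kg

CA = [HCO3⁻] + 2[CO3²⁻] = (α₁ + 2α₂)·DIC
At pH 7.42: [H⁺]/K1 = 10^-1.41 = 0.038905, K2/[H⁺] = 10^-2.03 = 0.0093325
α₁ = 1/(1 + 0.038905 + 0.0093325) = 1/1.0482 = 0.9540; α₂ = α₁·K2/[H⁺] = 0.008903
α₁ + 2α₂ = 0.9718
CA = 0.9718 × 1.12 = 1.09 mmol/kg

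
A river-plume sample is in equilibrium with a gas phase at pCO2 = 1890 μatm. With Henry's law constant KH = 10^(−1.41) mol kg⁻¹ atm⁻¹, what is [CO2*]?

[CO2*] = 73.5 μmol/kg

KH = 10^(−1.41) = 3.890×10^-2 mol kg⁻¹ atm⁻¹
[CO2*] = KH · pCO2 = 3.890×10^-2 × 1890×10^-6 atm = 7.35×10^-5 mol/kg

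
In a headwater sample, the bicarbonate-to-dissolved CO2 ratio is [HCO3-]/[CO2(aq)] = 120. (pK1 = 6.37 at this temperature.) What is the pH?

From K1 = [H⁺][HCO3-]/[CO2(aq)]:  pH = pK1 + log₁₀([HCO3-]/[CO2(aq)])
log₁₀(120) = +2.079
pH = 6.37 + (+2.079) = 8.45

pH = 8.45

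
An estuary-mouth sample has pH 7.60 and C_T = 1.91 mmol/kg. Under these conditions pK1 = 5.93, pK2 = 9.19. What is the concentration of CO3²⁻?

[CO3²⁻] = 0.0469 mmol/kg

α₂ = 1 / (1 + [H⁺]/K2 + [H⁺]²/(K1K2)) = 1 / (1 + 10^+1.59 + 10^-0.08)
   = 1 / (1 + 38.905 + 0.83176) = 1/40.736 = 0.02455
[CO3²⁻] = α₂ × DIC = 0.02455 × 1.91 = 0.0469 mmol/kg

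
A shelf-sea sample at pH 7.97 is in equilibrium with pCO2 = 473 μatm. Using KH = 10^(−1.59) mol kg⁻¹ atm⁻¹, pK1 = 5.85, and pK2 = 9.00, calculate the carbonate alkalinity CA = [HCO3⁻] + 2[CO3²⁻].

CA = 1.90 mmol/kg

[CO2*] = KH · pCO2 = 10^(−1.59) × 473×10^-6 = 1.216×10^-5 mol/kg
α₀ = 1/(1 + K1/[H⁺] + K1K2/[H⁺]²) = 1/(1 + 10^+2.12 + 10^+1.09) = 0.006890
DIC = [CO2*]/α₀ = 1.216×10^-5 / 0.006890 = 1.764 mmol/kg
CA = (α₁ + 2α₂)·DIC = (0.9083 + 2×0.08477) × 1.764 = 1.90 mmol/kg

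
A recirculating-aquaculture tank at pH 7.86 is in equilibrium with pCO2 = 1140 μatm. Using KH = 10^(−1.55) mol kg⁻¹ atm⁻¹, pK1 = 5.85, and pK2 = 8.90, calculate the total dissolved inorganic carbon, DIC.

DIC = 3.62 mmol/kg

[CO2*] = KH · pCO2 = 10^(−1.55) × 1140×10^-6 = 3.213×10^-5 mol/kg
α₀ = 1/(1 + K1/[H⁺] + K1K2/[H⁺]²) = 1/(1 + 10^+2.01 + 10^+0.97) = 0.008876
DIC = [CO2*]/α₀ = 3.213×10^-5 / 0.008876 = 3.62 mmol/kg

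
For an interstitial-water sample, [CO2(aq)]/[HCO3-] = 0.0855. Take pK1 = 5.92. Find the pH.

From K1 = [H⁺][HCO3-]/[CO2(aq)]:  pH = pK1 − log₁₀([CO2(aq)]/[HCO3-])
log₁₀(0.0855) = -1.068
pH = 5.92 − (-1.068) = 6.99

pH = 6.99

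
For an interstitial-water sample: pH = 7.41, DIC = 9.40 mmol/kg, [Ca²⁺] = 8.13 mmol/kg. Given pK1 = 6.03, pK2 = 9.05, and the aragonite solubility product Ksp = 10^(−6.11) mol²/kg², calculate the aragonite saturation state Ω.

Ω = 2.12

α₂ = 1 / (1 + [H⁺]/K2 + [H⁺]²/(K1K2)) = 1 / (1 + 10^+1.64 + 10^+0.26)
   = 1 / (1 + 43.652 + 1.8197) = 1/46.471 = 0.02152
[CO3²⁻] = α₂ × DIC = 0.02152 × 9.40 = 0.2023 mmol/kg
Ksp = 10^(−6.11) = 7.762×10^-7
Ω = [Ca²⁺][CO3²⁻]/Ksp = (8.13×10^-3)(2.023×10^-4) / 7.762×10^-7 = 2.12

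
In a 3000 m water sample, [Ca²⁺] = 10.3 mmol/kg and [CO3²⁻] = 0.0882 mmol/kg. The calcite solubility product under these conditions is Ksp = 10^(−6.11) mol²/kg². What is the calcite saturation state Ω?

Ksp = 10^(−6.11) = 7.762×10^-7
Ω = [Ca²⁺][CO3²⁻]/Ksp = (10.3×10^-3)(0.0882×10^-3) / 7.762×10^-7 = 1.17

Ω = 1.17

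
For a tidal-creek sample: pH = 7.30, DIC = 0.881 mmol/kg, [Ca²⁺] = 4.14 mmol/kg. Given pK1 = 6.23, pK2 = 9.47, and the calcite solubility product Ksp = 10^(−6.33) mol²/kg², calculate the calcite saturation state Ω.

α₂ = 1 / (1 + [H⁺]/K2 + [H⁺]²/(K1K2)) = 1 / (1 + 10^+2.17 + 10^+1.10)
   = 1 / (1 + 147.91 + 12.589) = 1/161.50 = 0.006192
[CO3²⁻] = α₂ × DIC = 0.006192 × 0.881 = 0.005455 mmol/kg = 5.455 μmol/kg
Ksp = 10^(−6.33) = 4.677×10^-7
Ω = [Ca²⁺][CO3²⁻]/Ksp = (4.14×10^-3)(5.455×10^-6) / 4.677×10^-7 = 0.0483

Ω = 0.0483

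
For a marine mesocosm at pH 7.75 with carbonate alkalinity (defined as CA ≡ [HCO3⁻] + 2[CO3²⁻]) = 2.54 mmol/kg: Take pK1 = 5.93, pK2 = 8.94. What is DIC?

CA = [HCO3⁻] + 2[CO3²⁻] = (α₁ + 2α₂)·DIC
At pH 7.75: [H⁺]/K1 = 10^-1.82 = 0.015136, K2/[H⁺] = 10^-1.19 = 0.064565
α₁ = 1/(1 + 0.015136 + 0.064565) = 1/1.0797 = 0.9262; α₂ = α₁·K2/[H⁺] = 0.05980
α₁ + 2α₂ = 1.0458
DIC = CA / (α₁ + 2α₂) = 2.54 / 1.0458 = 2.43 mmol/kg

DIC = 2.43 mmol/kg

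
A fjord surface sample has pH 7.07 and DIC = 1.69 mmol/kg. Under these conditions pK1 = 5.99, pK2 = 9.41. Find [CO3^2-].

[CO3²⁻] = 7.10 μmol/kg

α₂ = 1 / (1 + [H⁺]/K2 + [H⁺]²/(K1K2)) = 1 / (1 + 10^+2.34 + 10^+1.26)
   = 1 / (1 + 218.78 + 18.197) = 1/237.97 = 0.004202
[CO3²⁻] = α₂ × DIC = 0.004202 × 1.69 = 0.00710 mmol/kg = 7.10 μmol/kg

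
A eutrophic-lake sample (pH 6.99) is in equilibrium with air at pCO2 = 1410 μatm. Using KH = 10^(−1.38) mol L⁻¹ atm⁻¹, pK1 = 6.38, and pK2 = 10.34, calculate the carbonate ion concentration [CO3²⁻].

[CO2*] = KH · pCO2 = 10^(−1.38) × 1410×10^-6 = 5.878×10^-5 mol/L
α₀ = 1/(1 + K1/[H⁺] + K1K2/[H⁺]²) = 1/(1 + 10^+0.61 + 10^-2.74) = 0.1970
DIC = [CO2*]/α₀ = 5.878×10^-5 / 0.1970 = 0.2983 mmol/L
[CO3²⁻] = α₂·DIC; α₂ = 0.0003585, so [CO3²⁻] = 0.0003585 × 0.2983 = 0.000107 mmol/L = 0.107 μmol/L

[CO3²⁻] = 0.107 μmol/L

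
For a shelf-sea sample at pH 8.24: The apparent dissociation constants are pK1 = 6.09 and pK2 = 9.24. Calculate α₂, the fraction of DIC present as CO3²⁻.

α₂ = 1 / (1 + [H⁺]/K2 + [H⁺]²/(K1K2)) = 1 / (1 + 10^+1.00 + 10^-1.15)
   = 1 / (1 + 10.000 + 0.070795) = 1/11.071 = 0.09033

α₂ = 0.0903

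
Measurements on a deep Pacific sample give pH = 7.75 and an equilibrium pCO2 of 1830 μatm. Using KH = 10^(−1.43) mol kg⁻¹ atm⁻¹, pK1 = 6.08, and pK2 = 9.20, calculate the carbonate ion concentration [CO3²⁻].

[CO3²⁻] = 0.113 mmol/kg

[CO2*] = KH · pCO2 = 10^(−1.43) × 1830×10^-6 = 6.799×10^-5 mol/kg
α₀ = 1/(1 + K1/[H⁺] + K1K2/[H⁺]²) = 1/(1 + 10^+1.67 + 10^+0.22) = 0.02023
DIC = [CO2*]/α₀ = 6.799×10^-5 / 0.02023 = 3.361 mmol/kg
[CO3²⁻] = α₂·DIC; α₂ = 0.03357, so [CO3²⁻] = 0.03357 × 3.361 = 0.113 mmol/kg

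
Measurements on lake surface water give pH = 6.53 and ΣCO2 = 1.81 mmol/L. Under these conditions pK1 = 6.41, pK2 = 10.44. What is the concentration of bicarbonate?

α₁ = 1 / (1 + [H⁺]/K1 + K2/[H⁺]) = 1 / (1 + 10^-0.12 + 10^-3.91)
   = 1 / (1 + 0.75858 + 0.00012303) = 1/1.7587 = 0.5686
[HCO3⁻] = α₁ × DIC = 0.5686 × 1.81 = 1.03 mmol/L

[HCO3⁻] = 1.03 mmol/L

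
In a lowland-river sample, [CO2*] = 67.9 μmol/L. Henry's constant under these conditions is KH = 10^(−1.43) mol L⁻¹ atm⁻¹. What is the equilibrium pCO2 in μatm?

KH = 10^(−1.43) = 3.715×10^-2 mol L⁻¹ atm⁻¹
pCO2 = [CO2*]/KH = 67.9×10^-6 / 3.715×10^-2 = 1.83×10^-3 atm = 1830 μatm

pCO2 = 1830 μatm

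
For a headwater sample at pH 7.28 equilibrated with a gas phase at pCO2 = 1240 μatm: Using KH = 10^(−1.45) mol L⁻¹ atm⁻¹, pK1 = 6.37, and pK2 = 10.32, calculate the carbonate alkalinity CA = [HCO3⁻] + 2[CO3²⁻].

CA = 0.358 mmol/L

[CO2*] = KH · pCO2 = 10^(−1.45) × 1240×10^-6 = 4.400×10^-5 mol/L
α₀ = 1/(1 + K1/[H⁺] + K1K2/[H⁺]²) = 1/(1 + 10^+0.91 + 10^-2.13) = 0.1095
DIC = [CO2*]/α₀ = 4.400×10^-5 / 0.1095 = 0.4019 mmol/L
CA = (α₁ + 2α₂)·DIC = (0.8897 + 2×0.0008114) × 0.4019 = 0.358 mmol/L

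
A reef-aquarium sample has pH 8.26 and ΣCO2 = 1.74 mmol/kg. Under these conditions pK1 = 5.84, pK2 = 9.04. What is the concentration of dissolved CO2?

α₀ = 1 / (1 + K1/[H⁺] + K1K2/[H⁺]²) = 1 / (1 + 10^+2.42 + 10^+1.64)
   = 1 / (1 + 263.03 + 43.652) = 1/307.68 = 0.003250
[CO2*] = α₀ × DIC = 0.003250 × 1.74 = 0.00566 mmol/kg = 5.66 μmol/kg

[CO2*] = 5.66 μmol/kg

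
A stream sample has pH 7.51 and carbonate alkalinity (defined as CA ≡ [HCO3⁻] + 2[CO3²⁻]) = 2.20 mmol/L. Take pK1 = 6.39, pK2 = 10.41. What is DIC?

DIC = 2.36 mmol/L

CA = [HCO3⁻] + 2[CO3²⁻] = (α₁ + 2α₂)·DIC
At pH 7.51: [H⁺]/K1 = 10^-1.12 = 0.075858, K2/[H⁺] = 10^-2.90 = 0.0012589
α₁ = 1/(1 + 0.075858 + 0.0012589) = 1/1.0771 = 0.9284; α₂ = α₁·K2/[H⁺] = 0.001169
α₁ + 2α₂ = 0.9307
DIC = CA / (α₁ + 2α₂) = 2.20 / 0.9307 = 2.36 mmol/L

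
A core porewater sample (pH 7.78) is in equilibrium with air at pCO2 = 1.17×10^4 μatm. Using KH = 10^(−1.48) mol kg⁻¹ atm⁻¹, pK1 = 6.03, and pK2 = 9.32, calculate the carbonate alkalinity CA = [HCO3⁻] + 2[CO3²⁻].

[CO2*] = KH · pCO2 = 10^(−1.48) × 1.17×10^4×10^-6 = 3.874×10^-4 mol/kg
α₀ = 1/(1 + K1/[H⁺] + K1K2/[H⁺]²) = 1/(1 + 10^+1.75 + 10^+0.21) = 0.01699
DIC = [CO2*]/α₀ = 3.874×10^-4 / 0.01699 = 22.80 mmol/kg
CA = (α₁ + 2α₂)·DIC = (0.9555 + 2×0.02756) × 22.80 = 23.0 mmol/kg

CA = 23.0 mmol/kg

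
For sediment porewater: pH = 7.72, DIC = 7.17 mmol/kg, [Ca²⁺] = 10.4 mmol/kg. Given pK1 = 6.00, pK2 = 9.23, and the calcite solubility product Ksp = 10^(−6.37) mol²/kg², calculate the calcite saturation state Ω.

Ω = 5.14

α₂ = 1 / (1 + [H⁺]/K2 + [H⁺]²/(K1K2)) = 1 / (1 + 10^+1.51 + 10^-0.21)
   = 1 / (1 + 32.359 + 0.61660) = 1/33.976 = 0.02943
[CO3²⁻] = α₂ × DIC = 0.02943 × 7.17 = 0.2110 mmol/kg
Ksp = 10^(−6.37) = 4.266×10^-7
Ω = [Ca²⁺][CO3²⁻]/Ksp = (10.4×10^-3)(2.110×10^-4) / 4.266×10^-7 = 5.14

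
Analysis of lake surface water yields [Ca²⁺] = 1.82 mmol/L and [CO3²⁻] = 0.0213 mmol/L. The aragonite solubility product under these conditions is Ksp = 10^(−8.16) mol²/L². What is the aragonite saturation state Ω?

Ω = 5.60

Ksp = 10^(−8.16) = 6.918×10^-9
Ω = [Ca²⁺][CO3²⁻]/Ksp = (1.82×10^-3)(0.0213×10^-3) / 6.918×10^-9 = 5.60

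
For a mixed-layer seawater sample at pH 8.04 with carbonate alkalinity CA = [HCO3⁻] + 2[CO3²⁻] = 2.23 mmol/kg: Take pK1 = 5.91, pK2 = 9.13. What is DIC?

CA = [HCO3⁻] + 2[CO3²⁻] = (α₁ + 2α₂)·DIC
At pH 8.04: [H⁺]/K1 = 10^-2.13 = 0.0074131, K2/[H⁺] = 10^-1.09 = 0.081283
α₁ = 1/(1 + 0.0074131 + 0.081283) = 1/1.0887 = 0.9185; α₂ = α₁·K2/[H⁺] = 0.07466
α₁ + 2α₂ = 1.0679
DIC = CA / (α₁ + 2α₂) = 2.23 / 1.0679 = 2.09 mmol/kg

DIC = 2.09 mmol/kg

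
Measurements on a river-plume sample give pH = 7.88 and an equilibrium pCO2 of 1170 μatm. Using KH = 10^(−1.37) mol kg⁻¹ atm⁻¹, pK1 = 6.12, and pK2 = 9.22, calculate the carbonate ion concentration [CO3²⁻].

[CO2*] = KH · pCO2 = 10^(−1.37) × 1170×10^-6 = 4.991×10^-5 mol/kg
α₀ = 1/(1 + K1/[H⁺] + K1K2/[H⁺]²) = 1/(1 + 10^+1.76 + 10^+0.42) = 0.01635
DIC = [CO2*]/α₀ = 4.991×10^-5 / 0.01635 = 3.053 mmol/kg
[CO3²⁻] = α₂·DIC; α₂ = 0.04300, so [CO3²⁻] = 0.04300 × 3.053 = 0.131 mmol/kg

[CO3²⁻] = 0.131 mmol/kg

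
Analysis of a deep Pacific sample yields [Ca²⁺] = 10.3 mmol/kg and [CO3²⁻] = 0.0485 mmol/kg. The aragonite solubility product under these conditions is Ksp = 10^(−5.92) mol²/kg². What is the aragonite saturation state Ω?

Ksp = 10^(−5.92) = 1.202×10^-6
Ω = [Ca²⁺][CO3²⁻]/Ksp = (10.3×10^-3)(0.0485×10^-3) / 1.202×10^-6 = 0.416

Ω = 0.416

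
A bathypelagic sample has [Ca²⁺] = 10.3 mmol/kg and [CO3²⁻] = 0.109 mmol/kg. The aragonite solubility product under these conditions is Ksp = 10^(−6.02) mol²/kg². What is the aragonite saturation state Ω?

Ω = 1.18

Ksp = 10^(−6.02) = 9.550×10^-7
Ω = [Ca²⁺][CO3²⁻]/Ksp = (10.3×10^-3)(0.109×10^-3) / 9.550×10^-7 = 1.18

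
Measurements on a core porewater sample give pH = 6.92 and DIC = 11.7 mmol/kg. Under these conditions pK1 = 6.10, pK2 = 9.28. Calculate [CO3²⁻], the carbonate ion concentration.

[CO3²⁻] = 0.0442 mmol/kg

α₂ = 1 / (1 + [H⁺]/K2 + [H⁺]²/(K1K2)) = 1 / (1 + 10^+2.36 + 10^+1.54)
   = 1 / (1 + 229.09 + 34.674) = 1/264.76 = 0.003777
[CO3²⁻] = α₂ × DIC = 0.003777 × 11.7 = 0.0442 mmol/kg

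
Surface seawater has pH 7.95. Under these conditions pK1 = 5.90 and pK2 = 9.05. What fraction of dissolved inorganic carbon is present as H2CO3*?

α₀ = 1 / (1 + K1/[H⁺] + K1K2/[H⁺]²) = 1 / (1 + 10^+2.05 + 10^+0.95)
   = 1 / (1 + 112.20 + 8.9125) = 1/122.11 = 0.008189

α₀ = 0.00819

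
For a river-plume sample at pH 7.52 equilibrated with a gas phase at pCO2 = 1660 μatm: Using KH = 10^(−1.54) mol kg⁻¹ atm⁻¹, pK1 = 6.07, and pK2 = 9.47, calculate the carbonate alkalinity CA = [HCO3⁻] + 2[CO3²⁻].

CA = 1.38 mmol/kg

[CO2*] = KH · pCO2 = 10^(−1.54) × 1660×10^-6 = 4.787×10^-5 mol/kg
α₀ = 1/(1 + K1/[H⁺] + K1K2/[H⁺]²) = 1/(1 + 10^+1.45 + 10^-0.50) = 0.03390
DIC = [CO2*]/α₀ = 4.787×10^-5 / 0.03390 = 1.412 mmol/kg
CA = (α₁ + 2α₂)·DIC = (0.9554 + 2×0.01072) × 1.412 = 1.38 mmol/kg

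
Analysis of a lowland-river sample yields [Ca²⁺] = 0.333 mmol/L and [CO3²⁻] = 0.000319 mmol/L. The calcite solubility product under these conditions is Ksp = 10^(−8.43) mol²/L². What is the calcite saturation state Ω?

Ω = 0.0286

Ksp = 10^(−8.43) = 3.715×10^-9
Ω = [Ca²⁺][CO3²⁻]/Ksp = (0.333×10^-3)(0.000319×10^-3) / 3.715×10^-9 = 0.0286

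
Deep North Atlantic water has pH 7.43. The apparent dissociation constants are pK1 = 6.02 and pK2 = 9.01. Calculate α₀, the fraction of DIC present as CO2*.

α₀ = 0.0365

α₀ = 1 / (1 + K1/[H⁺] + K1K2/[H⁺]²) = 1 / (1 + 10^+1.41 + 10^-0.17)
   = 1 / (1 + 25.704 + 0.67608) = 1/27.380 = 0.03652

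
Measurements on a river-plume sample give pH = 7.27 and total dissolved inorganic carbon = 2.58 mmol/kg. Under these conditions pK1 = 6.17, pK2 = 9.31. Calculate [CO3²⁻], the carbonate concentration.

[CO3²⁻] = 0.0216 mmol/kg

α₂ = 1 / (1 + [H⁺]/K2 + [H⁺]²/(K1K2)) = 1 / (1 + 10^+2.04 + 10^+0.94)
   = 1 / (1 + 109.65 + 8.7096) = 1/119.36 = 0.008378
[CO3²⁻] = α₂ × DIC = 0.008378 × 2.58 = 0.0216 mmol/kg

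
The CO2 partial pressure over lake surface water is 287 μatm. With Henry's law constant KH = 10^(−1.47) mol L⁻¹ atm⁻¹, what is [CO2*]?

[CO2*] = 9.72 μmol/L

KH = 10^(−1.47) = 3.388×10^-2 mol L⁻¹ atm⁻¹
[CO2*] = KH · pCO2 = 3.388×10^-2 × 287×10^-6 atm = 9.72×10^-6 mol/L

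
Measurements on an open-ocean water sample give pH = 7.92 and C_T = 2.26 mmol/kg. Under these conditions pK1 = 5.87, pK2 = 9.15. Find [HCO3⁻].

α₁ = 1 / (1 + [H⁺]/K1 + K2/[H⁺]) = 1 / (1 + 10^-2.05 + 10^-1.23)
   = 1 / (1 + 0.0089125 + 0.058884) = 1/1.0678 = 0.9365
[HCO3⁻] = α₁ × DIC = 0.9365 × 2.26 = 2.12 mmol/kg

[HCO3⁻] = 2.12 mmol/kg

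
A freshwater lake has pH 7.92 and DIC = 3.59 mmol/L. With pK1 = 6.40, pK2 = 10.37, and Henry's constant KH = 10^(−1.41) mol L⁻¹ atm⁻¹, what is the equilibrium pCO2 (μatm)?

α₀ = 1 / (1 + K1/[H⁺] + K1K2/[H⁺]²) = 1 / (1 + 10^+1.52 + 10^-0.93)
   = 1 / (1 + 33.113 + 0.11749) = 1/34.231 = 0.02921
[CO2*] = α₀ × DIC = 0.02921 × 3.59 = 0.1049 mmol/L
pCO2 = [CO2*]/KH = 1.049×10^-4 / 3.890×10^-2 = 2700 μatm

pCO2 = 2700 μatm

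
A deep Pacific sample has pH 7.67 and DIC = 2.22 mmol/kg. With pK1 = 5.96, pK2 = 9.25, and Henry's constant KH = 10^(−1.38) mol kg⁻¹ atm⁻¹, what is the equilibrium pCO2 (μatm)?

α₀ = 1 / (1 + K1/[H⁺] + K1K2/[H⁺]²) = 1 / (1 + 10^+1.71 + 10^+0.13)
   = 1 / (1 + 51.286 + 1.3490) = 1/53.635 = 0.01864
[CO2*] = α₀ × DIC = 0.01864 × 2.22 = 0.04139 mmol/kg
pCO2 = [CO2*]/KH = 4.139×10^-5 / 4.169×10^-2 = 993 μatm

pCO2 = 993 μatm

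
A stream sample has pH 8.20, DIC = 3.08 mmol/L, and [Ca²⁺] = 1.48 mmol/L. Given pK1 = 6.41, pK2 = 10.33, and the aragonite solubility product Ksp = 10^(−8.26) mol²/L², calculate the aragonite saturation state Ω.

Ω = 6.01

α₂ = 1 / (1 + [H⁺]/K2 + [H⁺]²/(K1K2)) = 1 / (1 + 10^+2.13 + 10^+0.34)
   = 1 / (1 + 134.90 + 2.1878) = 1/138.08 = 0.007242
[CO3²⁻] = α₂ × DIC = 0.007242 × 3.08 = 0.02231 mmol/L
Ksp = 10^(−8.26) = 5.495×10^-9
Ω = [Ca²⁺][CO3²⁻]/Ksp = (1.48×10^-3)(2.231×10^-5) / 5.495×10^-9 = 6.01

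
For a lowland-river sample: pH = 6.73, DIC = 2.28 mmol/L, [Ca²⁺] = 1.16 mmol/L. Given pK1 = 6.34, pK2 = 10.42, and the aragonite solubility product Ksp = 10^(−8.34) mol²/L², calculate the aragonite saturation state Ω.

Ω = 0.0839

α₂ = 1 / (1 + [H⁺]/K2 + [H⁺]²/(K1K2)) = 1 / (1 + 10^+3.69 + 10^+3.30)
   = 1 / (1 + 4897.8 + 1995.3) = 1/6894.1 = 0.0001451
[CO3²⁻] = α₂ × DIC = 0.0001451 × 2.28 = 0.0003307 mmol/L = 0.3307 μmol/L
Ksp = 10^(−8.34) = 4.571×10^-9
Ω = [Ca²⁺][CO3²⁻]/Ksp = (1.16×10^-3)(3.307×10^-7) / 4.571×10^-9 = 0.0839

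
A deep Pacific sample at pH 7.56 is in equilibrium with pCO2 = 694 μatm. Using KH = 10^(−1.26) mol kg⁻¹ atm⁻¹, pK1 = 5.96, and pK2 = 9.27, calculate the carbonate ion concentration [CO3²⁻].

[CO2*] = KH · pCO2 = 10^(−1.26) × 694×10^-6 = 3.814×10^-5 mol/kg
α₀ = 1/(1 + K1/[H⁺] + K1K2/[H⁺]²) = 1/(1 + 10^+1.60 + 10^-0.11) = 0.02405
DIC = [CO2*]/α₀ = 3.814×10^-5 / 0.02405 = 1.586 mmol/kg
[CO3²⁻] = α₂·DIC; α₂ = 0.01867, so [CO3²⁻] = 0.01867 × 1.586 = 0.0296 mmol/kg

[CO3²⁻] = 0.0296 mmol/kg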